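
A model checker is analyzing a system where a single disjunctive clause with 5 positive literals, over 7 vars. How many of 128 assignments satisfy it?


Step 1: Total=2^7=128
Step 2: Unsat when all 5 false: 2^2=4
Step 3: Sat=128-4=124

124


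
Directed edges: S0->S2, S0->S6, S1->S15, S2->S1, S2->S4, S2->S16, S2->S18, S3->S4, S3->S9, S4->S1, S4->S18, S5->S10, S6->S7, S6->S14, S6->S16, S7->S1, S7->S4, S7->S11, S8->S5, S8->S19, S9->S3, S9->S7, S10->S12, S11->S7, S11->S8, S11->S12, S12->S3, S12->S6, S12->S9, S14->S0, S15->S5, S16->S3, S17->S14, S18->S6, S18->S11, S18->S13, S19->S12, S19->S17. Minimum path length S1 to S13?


BFS layer-by-layer from S1:
  dist 0: {S1}
  dist 1: {S15}
  dist 2: {S5}
  dist 3: {S10}
  dist 4: {S12}
  dist 5: {S3, S6, S9}
  dist 6: {S4, S7, S14, S16}
  dist 7: {S0, S11, S18}
  dist 8: {S2, S8, S13}
  -> S13 reached at distance 8
Shortest path length = 8

8


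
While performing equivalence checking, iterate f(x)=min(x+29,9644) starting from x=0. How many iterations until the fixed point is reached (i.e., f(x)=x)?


Step 1: x=0, cap=9644, increment=29
Step 2: x grows by 29 each step until capped at 9644; fixed point is x=9644
Step 3: iterations = ceil(9644/29) = 333

333


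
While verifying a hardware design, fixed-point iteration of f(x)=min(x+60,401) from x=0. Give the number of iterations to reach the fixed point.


Step 1: x=0, cap=401, increment=60
Step 2: x grows by 60 each step until capped at 401; fixed point is x=401
Step 3: iterations = ceil(401/60) = 7

7


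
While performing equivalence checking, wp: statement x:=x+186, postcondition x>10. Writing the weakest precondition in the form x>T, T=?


Formula: wp(x:=E, P) = P[E/x] (substitute E for x in postcondition)
Step 1: Postcondition: x>10
Step 2: Substitute x+186 for x: x+186>10
Step 3: Solve for x: x > 10-186 = -176

-176


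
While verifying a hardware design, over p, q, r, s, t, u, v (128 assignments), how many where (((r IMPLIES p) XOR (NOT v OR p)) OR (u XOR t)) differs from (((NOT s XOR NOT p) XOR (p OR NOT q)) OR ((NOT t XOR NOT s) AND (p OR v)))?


F1 = (((r IMPLIES p) XOR (NOT v OR p)) OR (u XOR t))
F2 = (((NOT s XOR NOT p) XOR (p OR NOT q)) OR ((NOT t XOR NOT s) AND (p OR v)))
Evaluate both on each of 128 rows (bits = p,q,r,s,t,u,v):
  row 0 [0000000]: F1=0 F2=1 (differ) -> 1
  row 1 [0000001]: F1=1 F2=1 -> 0
  row 2 [0000010]: F1=1 F2=1 -> 0
  row 3 [0000011]: F1=1 F2=1 -> 0
  row 4 [0000100]: F1=1 F2=1 -> 0
  (every remaining row is evaluated the same way; all 128 results are listed next)
Full result column, 8 rows per line (p,q,r,s fixed per line; t,u,v runs 000..111 left to right):
  rows 0-7 [p,q,r,s=0000]: 10000010  (ones: 2)
  rows 8-15 [p,q,r,s=0001]: 00101101  (ones: 4)
  rows 16-23 [p,q,r,s=0010]: 01000001  (ones: 2)
  rows 24-31 [p,q,r,s=0011]: 11101110  (ones: 6)
  rows 32-39 [p,q,r,s=0100]: 01111000  (ones: 4)
  rows 40-47 [p,q,r,s=0101]: 10000010  (ones: 2)
  rows 48-55 [p,q,r,s=0110]: 10111011  (ones: 6)
  rows 56-63 [p,q,r,s=0111]: 01000001  (ones: 2)
  rows 64-71 [p,q,r,s=1000]: 00110011  (ones: 4)
  rows 72-79 [p,q,r,s=1001]: 11000011  (ones: 4)
  rows 80-87 [p,q,r,s=1010]: 00110011  (ones: 4)
  rows 88-95 [p,q,r,s=1011]: 11000011  (ones: 4)
  rows 96-103 [p,q,r,s=1100]: 00110011  (ones: 4)
  rows 104-111 [p,q,r,s=1101]: 11000011  (ones: 4)
  rows 112-119 [p,q,r,s=1110]: 00110011  (ones: 4)
  rows 120-127 [p,q,r,s=1111]: 11000011  (ones: 4)
Disagreements = 2+4+2+6+4+2+6+2+4+4+4+4+4+4+4+4 = 60

60


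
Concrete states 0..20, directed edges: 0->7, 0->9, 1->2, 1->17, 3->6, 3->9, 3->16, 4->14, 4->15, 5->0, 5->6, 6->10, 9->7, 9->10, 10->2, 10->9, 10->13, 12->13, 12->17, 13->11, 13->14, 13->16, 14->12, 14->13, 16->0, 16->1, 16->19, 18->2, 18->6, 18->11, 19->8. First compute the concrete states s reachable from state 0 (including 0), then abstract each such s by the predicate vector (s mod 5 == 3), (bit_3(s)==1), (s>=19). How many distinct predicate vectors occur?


BFS from 0:
Concrete reachable: {0, 1, 2, 7, 8, 9, 10, 11, 12, 13, 14, 16, 17, 19}
Abstract via predicates (s mod 5 == 3), (bit_3(s)==1), (s>=19):
  (0,0,0) <- {0, 1, 2, 7, 16, 17}
  (0,0,1) <- {19}
  (0,1,0) <- {9, 10, 11, 12, 14}
  (1,1,0) <- {8, 13}
Distinct abstract states = 4

4


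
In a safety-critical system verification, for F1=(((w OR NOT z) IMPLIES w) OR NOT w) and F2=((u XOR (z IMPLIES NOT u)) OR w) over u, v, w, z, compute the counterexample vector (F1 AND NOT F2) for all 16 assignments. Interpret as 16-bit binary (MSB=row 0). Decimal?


F1 = (((w OR NOT z) IMPLIES w) OR NOT w)
F2 = ((u XOR (z IMPLIES NOT u)) OR w)
Counterexample to F1=>F2 is where F1=1 and F2=0.
Evaluate each row (bits = u,v,w,z, MSB first):
  row 0 [0000]: F1=1 F2=1 -> F1&~F2 -> 0
  row 1 [0001]: F1=1 F2=1 -> F1&~F2 -> 0
  row 2 [0010]: F1=1 F2=1 -> F1&~F2 -> 0
  row 3 [0011]: F1=1 F2=1 -> F1&~F2 -> 0
  row 4 [0100]: F1=1 F2=1 -> F1&~F2 -> 0
  row 5 [0101]: F1=1 F2=1 -> F1&~F2 -> 0
  row 6 [0110]: F1=1 F2=1 -> F1&~F2 -> 0
  row 7 [0111]: F1=1 F2=1 -> F1&~F2 -> 0
  row 8 [1000]: F1=1 F2=0 -> F1&~F2 -> 1
  row 9 [1001]: F1=1 F2=1 -> F1&~F2 -> 0
  row 10 [1010]: F1=1 F2=1 -> F1&~F2 -> 0
  row 11 [1011]: F1=1 F2=1 -> F1&~F2 -> 0
  row 12 [1100]: F1=1 F2=0 -> F1&~F2 -> 1
  row 13 [1101]: F1=1 F2=1 -> F1&~F2 -> 0
  row 14 [1110]: F1=1 F2=1 -> F1&~F2 -> 0
  row 15 [1111]: F1=1 F2=1 -> F1&~F2 -> 0
Full result column, 4 rows per line (u,v fixed per line; w,z runs 00..11 left to right):
  rows 0-3 [u,v=00]: 0000  = hex 0
  rows 4-7 [u,v=01]: 0000  = hex 0
  rows 8-11 [u,v=10]: 1000  = hex 8
  rows 12-15 [u,v=11]: 1000  = hex 8
Counterexample vector (row 0 .. row 15) = 0000000010001000
Output column grouped in 4s = 0000 0000 1000 1000 = 0x0088
Convert to decimal digit by digit (value = value*16 + digit):
  0 -> 0
  0*16 + 0 = 0
  0*16 + 8 = 8
  8*16 + 8 = 136
Decimal = 136

136


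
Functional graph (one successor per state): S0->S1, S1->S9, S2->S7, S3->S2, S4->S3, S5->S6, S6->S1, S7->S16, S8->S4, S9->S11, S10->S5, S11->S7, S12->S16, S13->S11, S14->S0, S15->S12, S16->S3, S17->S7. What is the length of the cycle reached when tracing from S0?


Trace from S0 until a state repeats:
  S0 -> S1 -> S9 -> S11 -> S7 -> S16 -> S3 -> S2 -> S7
S7 first seen at step 4, revisited at step 8.
Cycle length = 8 - 4 = 4

4


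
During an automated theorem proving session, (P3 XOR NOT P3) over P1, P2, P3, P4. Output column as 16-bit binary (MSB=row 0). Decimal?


Formula: (P3 XOR NOT P3) over P1, P2, P3, P4 (16 rows)
Evaluate each row (bits = P1,P2,P3,P4, MSB first):
  row 0 [0000]: (0 XOR NOT 0) -> 1
  row 1 [0001]: (0 XOR NOT 0) -> 1
  row 2 [0010]: (1 XOR NOT 1) -> 1
  row 3 [0011]: (1 XOR NOT 1) -> 1
  row 4 [0100]: (0 XOR NOT 0) -> 1
  row 5 [0101]: (0 XOR NOT 0) -> 1
  row 6 [0110]: (1 XOR NOT 1) -> 1
  row 7 [0111]: (1 XOR NOT 1) -> 1
  row 8 [1000]: (0 XOR NOT 0) -> 1
  row 9 [1001]: (0 XOR NOT 0) -> 1
  row 10 [1010]: (1 XOR NOT 1) -> 1
  row 11 [1011]: (1 XOR NOT 1) -> 1
  row 12 [1100]: (0 XOR NOT 0) -> 1
  row 13 [1101]: (0 XOR NOT 0) -> 1
  row 14 [1110]: (1 XOR NOT 1) -> 1
  row 15 [1111]: (1 XOR NOT 1) -> 1
Full result column, 4 rows per line (P1,P2 fixed per line; P3,P4 runs 00..11 left to right):
  rows 0-3 [P1,P2=00]: 1111  = hex F
  rows 4-7 [P1,P2=01]: 1111  = hex F
  rows 8-11 [P1,P2=10]: 1111  = hex F
  rows 12-15 [P1,P2=11]: 1111  = hex F
Output column (row 0 .. row 15) = 1111111111111111
Output column grouped in 4s = 1111 1111 1111 1111 = 0xFFFF
Convert to decimal digit by digit (value = value*16 + digit):
  F -> 15
  15*16 + 15 (F) = 255
  255*16 + 15 (F) = 4095
  4095*16 + 15 (F) = 65535
Decimal = 65535

65535


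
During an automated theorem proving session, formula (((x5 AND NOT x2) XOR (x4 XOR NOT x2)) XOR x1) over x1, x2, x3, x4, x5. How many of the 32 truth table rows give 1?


Formula: (((x5 AND NOT x2) XOR (x4 XOR NOT x2)) XOR x1) over 5 vars (32 rows)
Evaluate each row (x1, x2, x3, x4, x5 as bits, MSB first):
  row 0 [00000]: (((0 AND NOT 0) XOR (0 XOR NOT 0)) XOR 0) -> 1
  row 1 [00001]: (((1 AND NOT 0) XOR (0 XOR NOT 0)) XOR 0) -> 0
  row 2 [00010]: (((0 AND NOT 0) XOR (1 XOR NOT 0)) XOR 0) -> 0
  row 3 [00011]: (((1 AND NOT 0) XOR (1 XOR NOT 0)) XOR 0) -> 1
  row 4 [00100]: (((0 AND NOT 0) XOR (0 XOR NOT 0)) XOR 0) -> 1
  row 5 [00101]: (((1 AND NOT 0) XOR (0 XOR NOT 0)) XOR 0) -> 0
  row 6 [00110]: (((0 AND NOT 0) XOR (1 XOR NOT 0)) XOR 0) -> 0
  row 7 [00111]: (((1 AND NOT 0) XOR (1 XOR NOT 0)) XOR 0) -> 1
  row 8 [01000]: (((0 AND NOT 1) XOR (0 XOR NOT 1)) XOR 0) -> 0
  row 9 [01001]: (((1 AND NOT 1) XOR (0 XOR NOT 1)) XOR 0) -> 0
  row 10 [01010]: (((0 AND NOT 1) XOR (1 XOR NOT 1)) XOR 0) -> 1
  row 11 [01011]: (((1 AND NOT 1) XOR (1 XOR NOT 1)) XOR 0) -> 1
  row 12 [01100]: (((0 AND NOT 1) XOR (0 XOR NOT 1)) XOR 0) -> 0
  row 13 [01101]: (((1 AND NOT 1) XOR (0 XOR NOT 1)) XOR 0) -> 0
  row 14 [01110]: (((0 AND NOT 1) XOR (1 XOR NOT 1)) XOR 0) -> 1
  row 15 [01111]: (((1 AND NOT 1) XOR (1 XOR NOT 1)) XOR 0) -> 1
  row 16 [10000]: (((0 AND NOT 0) XOR (0 XOR NOT 0)) XOR 1) -> 0
  row 17 [10001]: (((1 AND NOT 0) XOR (0 XOR NOT 0)) XOR 1) -> 1
  row 18 [10010]: (((0 AND NOT 0) XOR (1 XOR NOT 0)) XOR 1) -> 1
  row 19 [10011]: (((1 AND NOT 0) XOR (1 XOR NOT 0)) XOR 1) -> 0
  row 20 [10100]: (((0 AND NOT 0) XOR (0 XOR NOT 0)) XOR 1) -> 0
  row 21 [10101]: (((1 AND NOT 0) XOR (0 XOR NOT 0)) XOR 1) -> 1
  row 22 [10110]: (((0 AND NOT 0) XOR (1 XOR NOT 0)) XOR 1) -> 1
  row 23 [10111]: (((1 AND NOT 0) XOR (1 XOR NOT 0)) XOR 1) -> 0
  row 24 [11000]: (((0 AND NOT 1) XOR (0 XOR NOT 1)) XOR 1) -> 1
  row 25 [11001]: (((1 AND NOT 1) XOR (0 XOR NOT 1)) XOR 1) -> 1
  row 26 [11010]: (((0 AND NOT 1) XOR (1 XOR NOT 1)) XOR 1) -> 0
  row 27 [11011]: (((1 AND NOT 1) XOR (1 XOR NOT 1)) XOR 1) -> 0
  row 28 [11100]: (((0 AND NOT 1) XOR (0 XOR NOT 1)) XOR 1) -> 1
  row 29 [11101]: (((1 AND NOT 1) XOR (0 XOR NOT 1)) XOR 1) -> 1
  row 30 [11110]: (((0 AND NOT 1) XOR (1 XOR NOT 1)) XOR 1) -> 0
  row 31 [11111]: (((1 AND NOT 1) XOR (1 XOR NOT 1)) XOR 1) -> 0
Full result column, 8 rows per line (x1,x2 fixed per line; x3,x4,x5 runs 000..111 left to right):
  rows 0-7 [x1,x2=00]: 10011001  (ones: 4)
  rows 8-15 [x1,x2=01]: 00110011  (ones: 4)
  rows 16-23 [x1,x2=10]: 01100110  (ones: 4)
  rows 24-31 [x1,x2=11]: 11001100  (ones: 4)
Count of 1-rows = 4+4+4+4 = 16

16


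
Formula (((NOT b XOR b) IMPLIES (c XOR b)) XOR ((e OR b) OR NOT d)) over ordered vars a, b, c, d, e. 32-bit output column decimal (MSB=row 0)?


Formula: (((NOT b XOR b) IMPLIES (c XOR b)) XOR ((e OR b) OR NOT d)) over a, b, c, d, e (32 rows)
Evaluate each row (bits = a,b,c,d,e, MSB first):
  row 0 [00000]: (((NOT 0 XOR 0) IMPLIES (0 XOR 0)) XOR ((0 OR 0) OR NOT 0)) -> 1
  row 1 [00001]: (((NOT 0 XOR 0) IMPLIES (0 XOR 0)) XOR ((1 OR 0) OR NOT 0)) -> 1
  row 2 [00010]: (((NOT 0 XOR 0) IMPLIES (0 XOR 0)) XOR ((0 OR 0) OR NOT 1)) -> 0
  row 3 [00011]: (((NOT 0 XOR 0) IMPLIES (0 XOR 0)) XOR ((1 OR 0) OR NOT 1)) -> 1
  row 4 [00100]: (((NOT 0 XOR 0) IMPLIES (1 XOR 0)) XOR ((0 OR 0) OR NOT 0)) -> 0
  row 5 [00101]: (((NOT 0 XOR 0) IMPLIES (1 XOR 0)) XOR ((1 OR 0) OR NOT 0)) -> 0
  row 6 [00110]: (((NOT 0 XOR 0) IMPLIES (1 XOR 0)) XOR ((0 OR 0) OR NOT 1)) -> 1
  row 7 [00111]: (((NOT 0 XOR 0) IMPLIES (1 XOR 0)) XOR ((1 OR 0) OR NOT 1)) -> 0
  row 8 [01000]: (((NOT 1 XOR 1) IMPLIES (0 XOR 1)) XOR ((0 OR 1) OR NOT 0)) -> 0
  row 9 [01001]: (((NOT 1 XOR 1) IMPLIES (0 XOR 1)) XOR ((1 OR 1) OR NOT 0)) -> 0
  row 10 [01010]: (((NOT 1 XOR 1) IMPLIES (0 XOR 1)) XOR ((0 OR 1) OR NOT 1)) -> 0
  row 11 [01011]: (((NOT 1 XOR 1) IMPLIES (0 XOR 1)) XOR ((1 OR 1) OR NOT 1)) -> 0
  row 12 [01100]: (((NOT 1 XOR 1) IMPLIES (1 XOR 1)) XOR ((0 OR 1) OR NOT 0)) -> 1
  row 13 [01101]: (((NOT 1 XOR 1) IMPLIES (1 XOR 1)) XOR ((1 OR 1) OR NOT 0)) -> 1
  row 14 [01110]: (((NOT 1 XOR 1) IMPLIES (1 XOR 1)) XOR ((0 OR 1) OR NOT 1)) -> 1
  row 15 [01111]: (((NOT 1 XOR 1) IMPLIES (1 XOR 1)) XOR ((1 OR 1) OR NOT 1)) -> 1
  row 16 [10000]: (((NOT 0 XOR 0) IMPLIES (0 XOR 0)) XOR ((0 OR 0) OR NOT 0)) -> 1
  row 17 [10001]: (((NOT 0 XOR 0) IMPLIES (0 XOR 0)) XOR ((1 OR 0) OR NOT 0)) -> 1
  row 18 [10010]: (((NOT 0 XOR 0) IMPLIES (0 XOR 0)) XOR ((0 OR 0) OR NOT 1)) -> 0
  row 19 [10011]: (((NOT 0 XOR 0) IMPLIES (0 XOR 0)) XOR ((1 OR 0) OR NOT 1)) -> 1
  row 20 [10100]: (((NOT 0 XOR 0) IMPLIES (1 XOR 0)) XOR ((0 OR 0) OR NOT 0)) -> 0
  row 21 [10101]: (((NOT 0 XOR 0) IMPLIES (1 XOR 0)) XOR ((1 OR 0) OR NOT 0)) -> 0
  row 22 [10110]: (((NOT 0 XOR 0) IMPLIES (1 XOR 0)) XOR ((0 OR 0) OR NOT 1)) -> 1
  row 23 [10111]: (((NOT 0 XOR 0) IMPLIES (1 XOR 0)) XOR ((1 OR 0) OR NOT 1)) -> 0
  row 24 [11000]: (((NOT 1 XOR 1) IMPLIES (0 XOR 1)) XOR ((0 OR 1) OR NOT 0)) -> 0
  row 25 [11001]: (((NOT 1 XOR 1) IMPLIES (0 XOR 1)) XOR ((1 OR 1) OR NOT 0)) -> 0
  row 26 [11010]: (((NOT 1 XOR 1) IMPLIES (0 XOR 1)) XOR ((0 OR 1) OR NOT 1)) -> 0
  row 27 [11011]: (((NOT 1 XOR 1) IMPLIES (0 XOR 1)) XOR ((1 OR 1) OR NOT 1)) -> 0
  row 28 [11100]: (((NOT 1 XOR 1) IMPLIES (1 XOR 1)) XOR ((0 OR 1) OR NOT 0)) -> 1
  row 29 [11101]: (((NOT 1 XOR 1) IMPLIES (1 XOR 1)) XOR ((1 OR 1) OR NOT 0)) -> 1
  row 30 [11110]: (((NOT 1 XOR 1) IMPLIES (1 XOR 1)) XOR ((0 OR 1) OR NOT 1)) -> 1
  row 31 [11111]: (((NOT 1 XOR 1) IMPLIES (1 XOR 1)) XOR ((1 OR 1) OR NOT 1)) -> 1
Full result column, 4 rows per line (a,b,c fixed per line; d,e runs 00..11 left to right):
  rows 0-3 [a,b,c=000]: 1101  = hex D
  rows 4-7 [a,b,c=001]: 0010  = hex 2
  rows 8-11 [a,b,c=010]: 0000  = hex 0
  rows 12-15 [a,b,c=011]: 1111  = hex F
  rows 16-19 [a,b,c=100]: 1101  = hex D
  rows 20-23 [a,b,c=101]: 0010  = hex 2
  rows 24-27 [a,b,c=110]: 0000  = hex 0
  rows 28-31 [a,b,c=111]: 1111  = hex F
Output column (row 0 .. row 31) = 11010010000011111101001000001111
Output column grouped in 4s = 1101 0010 0000 1111 1101 0010 0000 1111 = 0xD20FD20F
Convert to decimal digit by digit (value = value*16 + digit):
  D -> 13
  13*16 + 2 = 210
  210*16 + 0 = 3360
  3360*16 + 15 (F) = 53775
  53775*16 + 13 (D) = 860413
  860413*16 + 2 = 13766610
  13766610*16 + 0 = 220265760
  220265760*16 + 15 (F) = 3524252175
Decimal = 3524252175

3524252175


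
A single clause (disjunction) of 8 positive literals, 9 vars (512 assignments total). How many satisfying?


Step 1: Total=2^9=512
Step 2: Unsat when all 8 false: 2^1=2
Step 3: Sat=512-2=510

510


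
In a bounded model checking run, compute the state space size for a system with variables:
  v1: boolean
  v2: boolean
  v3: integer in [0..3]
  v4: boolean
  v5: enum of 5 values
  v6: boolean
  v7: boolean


State space = product of domain sizes of all variables.
Domain sizes:
  v1 (boolean): 2
  v2 (boolean): 2
  v3 (integer in [0..3]): 4
  v4 (boolean): 2
  v5 (enum of 5 values): 5
  v6 (boolean): 2
  v7 (boolean): 2
Product = 2 * 2 * 4 * 2 * 5 * 2 * 2 = 640

640


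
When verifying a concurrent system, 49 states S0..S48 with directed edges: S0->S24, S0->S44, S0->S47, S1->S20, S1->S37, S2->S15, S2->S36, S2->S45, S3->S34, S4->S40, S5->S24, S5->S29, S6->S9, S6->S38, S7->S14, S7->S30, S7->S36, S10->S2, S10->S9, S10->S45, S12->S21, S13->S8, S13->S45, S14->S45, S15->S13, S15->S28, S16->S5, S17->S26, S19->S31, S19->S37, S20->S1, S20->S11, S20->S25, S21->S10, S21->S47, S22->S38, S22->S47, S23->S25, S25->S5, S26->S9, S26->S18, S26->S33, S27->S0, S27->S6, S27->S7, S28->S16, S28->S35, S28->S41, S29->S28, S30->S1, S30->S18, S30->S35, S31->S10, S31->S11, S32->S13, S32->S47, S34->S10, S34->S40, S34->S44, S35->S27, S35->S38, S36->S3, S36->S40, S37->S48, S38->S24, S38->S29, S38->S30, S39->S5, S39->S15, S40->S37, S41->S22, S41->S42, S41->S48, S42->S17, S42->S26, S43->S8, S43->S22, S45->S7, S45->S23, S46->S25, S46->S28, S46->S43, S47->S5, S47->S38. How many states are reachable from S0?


BFS from S0:
  layer 0: {S0}
  layer 1: {S24, S44, S47}
  layer 2: {S5, S38}
  layer 3: {S29, S30}
  layer 4: {S1, S18, S28, S35}
  layer 5: {S16, S20, S27, S37, S41}
  layer 6: {S6, S7, S11, S22, S25, S42, S48}
  layer 7: {S9, S14, S17, S26, S36}
  layer 8: {S3, S33, S40, S45}
  layer 9: {S23, S34}
  layer 10: {S10}
  layer 11: {S2}
  layer 12: {S15}
  layer 13: {S13}
  layer 14: {S8}
Reachable set: {S0, S1, S2, S3, S5, S6, S7, S8, S9, S10, S11, S13, S14, S15, S16, S17, S18, S20, S22, S23, S24, S25, S26, S27, S28, S29, S30, S33, S34, S35, S36, S37, S38, S40, S41, S42, S44, S45, S47, S48}
Count = 40

40


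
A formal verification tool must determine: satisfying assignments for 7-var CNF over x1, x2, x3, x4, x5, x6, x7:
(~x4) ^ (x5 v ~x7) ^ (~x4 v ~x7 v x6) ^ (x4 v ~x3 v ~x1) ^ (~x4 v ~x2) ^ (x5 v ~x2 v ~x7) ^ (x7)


CNF with 7 clauses over 7 vars (128 assignments).
An assignment satisfies CNF iff every clause has >=1 true literal.
Check each row (bits = x1,x2,x3,x4,x5,x6,x7; clause T/F shown):
  row 0 [0000000]: clauses=TTTTTTF -> 0
  row 1 [0000001]: clauses=TFTTTTT -> 0
  row 2 [0000010]: clauses=TTTTTTF -> 0
  row 3 [0000011]: clauses=TFTTTTT -> 0
  row 4 [0000100]: clauses=TTTTTTF -> 0
  (every remaining row is evaluated the same way; all 128 results are listed next)
Full result column, 8 rows per line (x1,x2,x3,x4 fixed per line; x5,x6,x7 runs 000..111 left to right):
  rows 0-7 [x1,x2,x3,x4=0000]: 00000101  (ones: 2)
  rows 8-15 [x1,x2,x3,x4=0001]: 00000000  (ones: 0)
  rows 16-23 [x1,x2,x3,x4=0010]: 00000101  (ones: 2)
  rows 24-31 [x1,x2,x3,x4=0011]: 00000000  (ones: 0)
  rows 32-39 [x1,x2,x3,x4=0100]: 00000101  (ones: 2)
  rows 40-47 [x1,x2,x3,x4=0101]: 00000000  (ones: 0)
  rows 48-55 [x1,x2,x3,x4=0110]: 00000101  (ones: 2)
  rows 56-63 [x1,x2,x3,x4=0111]: 00000000  (ones: 0)
  rows 64-71 [x1,x2,x3,x4=1000]: 00000101  (ones: 2)
  rows 72-79 [x1,x2,x3,x4=1001]: 00000000  (ones: 0)
  rows 80-87 [x1,x2,x3,x4=1010]: 00000000  (ones: 0)
  rows 88-95 [x1,x2,x3,x4=1011]: 00000000  (ones: 0)
  rows 96-103 [x1,x2,x3,x4=1100]: 00000101  (ones: 2)
  rows 104-111 [x1,x2,x3,x4=1101]: 00000000  (ones: 0)
  rows 112-119 [x1,x2,x3,x4=1110]: 00000000  (ones: 0)
  rows 120-127 [x1,x2,x3,x4=1111]: 00000000  (ones: 0)
Satisfying assignments = 2+0+2+0+2+0+2+0+2+0+0+0+2+0+0+0 = 12

12


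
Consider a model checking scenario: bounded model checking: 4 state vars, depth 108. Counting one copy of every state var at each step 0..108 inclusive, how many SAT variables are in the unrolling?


BMC unrolls to depth k, creating one copy of each state var for steps 0..k.
Step count = 108 + 1 = 109 (steps 0 through 108)
Vars per step = 4
Total = 4 * 109 = 436

436


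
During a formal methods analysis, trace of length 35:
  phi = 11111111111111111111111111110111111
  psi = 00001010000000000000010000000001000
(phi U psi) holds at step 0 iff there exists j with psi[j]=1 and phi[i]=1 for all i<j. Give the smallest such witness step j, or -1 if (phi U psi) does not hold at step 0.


(phi U psi) at 0: need smallest j with psi[j]=1 and phi[i]=1 for all i in [0,j).
Scan from step 0:
  step 0: phi=1, psi=0 -> continue
  step 1: phi=1, psi=0 -> continue
  step 2: phi=1, psi=0 -> continue
  step 3: phi=1, psi=0 -> continue
  step 4: psi=1 and phi held for [0,4) -> witness found
Witness step = 4

4


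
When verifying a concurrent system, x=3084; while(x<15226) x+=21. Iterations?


Step 1: x goes from 3084 toward 15226 by 21; the body runs while x<15226, so iterations = ceil((bound-start)/step)
Step 2: Distance=12142
Step 3: ceil(12142/21)=579

579


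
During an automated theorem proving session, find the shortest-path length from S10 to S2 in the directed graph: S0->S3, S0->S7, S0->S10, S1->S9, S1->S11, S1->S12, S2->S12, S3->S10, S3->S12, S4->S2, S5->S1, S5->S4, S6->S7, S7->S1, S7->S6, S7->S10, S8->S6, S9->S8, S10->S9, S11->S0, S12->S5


BFS layer-by-layer from S10:
  dist 0: {S10}
  dist 1: {S9}
  dist 2: {S8}
  dist 3: {S6}
  dist 4: {S7}
  dist 5: {S1}
  dist 6: {S11, S12}
  dist 7: {S0, S5}
  dist 8: {S3, S4}
  dist 9: {S2}
  -> S2 reached at distance 9
Shortest path length = 9

9


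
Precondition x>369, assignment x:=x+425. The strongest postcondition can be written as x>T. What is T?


Formula: sp(P, x:=E) = exists old_x. (x = E[old_x/x]) AND P[old_x/x] (old_x is the value of x before the assignment; eliminate old_x by solving x = E[old_x/x] for old_x)
Step 1: Precondition P: x>369, i.e. old_x > 369
Step 2: Assignment gives x = old_x + 425, so old_x = x - 425
Step 3: Substitute into P: x - 425 > 369
Step 4: Simplify: x > 369+425 = 794

794


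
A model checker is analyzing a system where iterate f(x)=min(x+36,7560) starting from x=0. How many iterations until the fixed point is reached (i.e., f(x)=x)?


Step 1: x=0, cap=7560, increment=36
Step 2: x grows by 36 each step until capped at 7560; fixed point is x=7560
Step 3: iterations = ceil(7560/36) = 210

210


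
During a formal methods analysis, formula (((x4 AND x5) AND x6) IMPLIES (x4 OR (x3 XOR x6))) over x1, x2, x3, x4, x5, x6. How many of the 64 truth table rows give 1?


Formula: (((x4 AND x5) AND x6) IMPLIES (x4 OR (x3 XOR x6))) over 6 vars (64 rows)
Evaluate each row (x1, x2, x3, x4, x5, x6 as bits, MSB first):
  row 0 [000000]: (((0 AND 0) AND 0) IMPLIES (0 OR (0 XOR 0))) -> 1
  row 1 [000001]: (((0 AND 0) AND 1) IMPLIES (0 OR (0 XOR 1))) -> 1
  row 2 [000010]: (((0 AND 1) AND 0) IMPLIES (0 OR (0 XOR 0))) -> 1
  row 3 [000011]: (((0 AND 1) AND 1) IMPLIES (0 OR (0 XOR 1))) -> 1
  row 4 [000100]: (((1 AND 0) AND 0) IMPLIES (1 OR (0 XOR 0))) -> 1
  (every remaining row is evaluated the same way; all 64 results are listed next)
Full result column, 8 rows per line (x1,x2,x3 fixed per line; x4,x5,x6 runs 000..111 left to right):
  rows 0-7 [x1,x2,x3=000]: 11111111  (ones: 8)
  rows 8-15 [x1,x2,x3=001]: 11111111  (ones: 8)
  rows 16-23 [x1,x2,x3=010]: 11111111  (ones: 8)
  rows 24-31 [x1,x2,x3=011]: 11111111  (ones: 8)
  rows 32-39 [x1,x2,x3=100]: 11111111  (ones: 8)
  rows 40-47 [x1,x2,x3=101]: 11111111  (ones: 8)
  rows 48-55 [x1,x2,x3=110]: 11111111  (ones: 8)
  rows 56-63 [x1,x2,x3=111]: 11111111  (ones: 8)
Count of 1-rows = 8+8+8+8+8+8+8+8 = 64

64


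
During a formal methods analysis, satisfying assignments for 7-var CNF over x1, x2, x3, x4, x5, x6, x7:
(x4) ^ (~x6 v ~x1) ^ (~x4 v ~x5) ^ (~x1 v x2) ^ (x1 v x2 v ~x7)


CNF with 5 clauses over 7 vars (128 assignments).
An assignment satisfies CNF iff every clause has >=1 true literal.
Check each row (bits = x1,x2,x3,x4,x5,x6,x7; clause T/F shown):
  row 0 [0000000]: clauses=FTTTT -> 0
  row 1 [0000001]: clauses=FTTTF -> 0
  row 2 [0000010]: clauses=FTTTT -> 0
  row 3 [0000011]: clauses=FTTTF -> 0
  row 4 [0000100]: clauses=FTTTT -> 0
  (every remaining row is evaluated the same way; all 128 results are listed next)
Full result column, 8 rows per line (x1,x2,x3,x4 fixed per line; x5,x6,x7 runs 000..111 left to right):
  rows 0-7 [x1,x2,x3,x4=0000]: 00000000  (ones: 0)
  rows 8-15 [x1,x2,x3,x4=0001]: 10100000  (ones: 2)
  rows 16-23 [x1,x2,x3,x4=0010]: 00000000  (ones: 0)
  rows 24-31 [x1,x2,x3,x4=0011]: 10100000  (ones: 2)
  rows 32-39 [x1,x2,x3,x4=0100]: 00000000  (ones: 0)
  rows 40-47 [x1,x2,x3,x4=0101]: 11110000  (ones: 4)
  rows 48-55 [x1,x2,x3,x4=0110]: 00000000  (ones: 0)
  rows 56-63 [x1,x2,x3,x4=0111]: 11110000  (ones: 4)
  rows 64-71 [x1,x2,x3,x4=1000]: 00000000  (ones: 0)
  rows 72-79 [x1,x2,x3,x4=1001]: 00000000  (ones: 0)
  rows 80-87 [x1,x2,x3,x4=1010]: 00000000  (ones: 0)
  rows 88-95 [x1,x2,x3,x4=1011]: 00000000  (ones: 0)
  rows 96-103 [x1,x2,x3,x4=1100]: 00000000  (ones: 0)
  rows 104-111 [x1,x2,x3,x4=1101]: 11000000  (ones: 2)
  rows 112-119 [x1,x2,x3,x4=1110]: 00000000  (ones: 0)
  rows 120-127 [x1,x2,x3,x4=1111]: 11000000  (ones: 2)
Satisfying assignments = 0+2+0+2+0+4+0+4+0+0+0+0+0+2+0+2 = 16

16


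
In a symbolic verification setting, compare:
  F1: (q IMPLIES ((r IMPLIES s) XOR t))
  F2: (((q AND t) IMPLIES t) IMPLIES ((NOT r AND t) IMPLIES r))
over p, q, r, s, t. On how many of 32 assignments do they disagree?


F1 = (q IMPLIES ((r IMPLIES s) XOR t))
F2 = (((q AND t) IMPLIES t) IMPLIES ((NOT r AND t) IMPLIES r))
Evaluate both on each of 32 rows (bits = p,q,r,s,t):
  row 0 [00000]: F1=1 F2=1 -> 0
  row 1 [00001]: F1=1 F2=0 (differ) -> 1
  row 2 [00010]: F1=1 F2=1 -> 0
  row 3 [00011]: F1=1 F2=0 (differ) -> 1
  row 4 [00100]: F1=1 F2=1 -> 0
  row 5 [00101]: F1=1 F2=1 -> 0
  row 6 [00110]: F1=1 F2=1 -> 0
  row 7 [00111]: F1=1 F2=1 -> 0
  row 8 [01000]: F1=1 F2=1 -> 0
  row 9 [01001]: F1=0 F2=0 -> 0
  row 10 [01010]: F1=1 F2=1 -> 0
  row 11 [01011]: F1=0 F2=0 -> 0
  row 12 [01100]: F1=0 F2=1 (differ) -> 1
  row 13 [01101]: F1=1 F2=1 -> 0
  row 14 [01110]: F1=1 F2=1 -> 0
  row 15 [01111]: F1=0 F2=1 (differ) -> 1
  row 16 [10000]: F1=1 F2=1 -> 0
  row 17 [10001]: F1=1 F2=0 (differ) -> 1
  row 18 [10010]: F1=1 F2=1 -> 0
  row 19 [10011]: F1=1 F2=0 (differ) -> 1
  row 20 [10100]: F1=1 F2=1 -> 0
  row 21 [10101]: F1=1 F2=1 -> 0
  row 22 [10110]: F1=1 F2=1 -> 0
  row 23 [10111]: F1=1 F2=1 -> 0
  row 24 [11000]: F1=1 F2=1 -> 0
  row 25 [11001]: F1=0 F2=0 -> 0
  row 26 [11010]: F1=1 F2=1 -> 0
  row 27 [11011]: F1=0 F2=0 -> 0
  row 28 [11100]: F1=0 F2=1 (differ) -> 1
  row 29 [11101]: F1=1 F2=1 -> 0
  row 30 [11110]: F1=1 F2=1 -> 0
  row 31 [11111]: F1=0 F2=1 (differ) -> 1
Full result column, 8 rows per line (p,q fixed per line; r,s,t runs 000..111 left to right):
  rows 0-7 [p,q=00]: 01010000  (ones: 2)
  rows 8-15 [p,q=01]: 00001001  (ones: 2)
  rows 16-23 [p,q=10]: 01010000  (ones: 2)
  rows 24-31 [p,q=11]: 00001001  (ones: 2)
Disagreements = 2+2+2+2 = 8

8


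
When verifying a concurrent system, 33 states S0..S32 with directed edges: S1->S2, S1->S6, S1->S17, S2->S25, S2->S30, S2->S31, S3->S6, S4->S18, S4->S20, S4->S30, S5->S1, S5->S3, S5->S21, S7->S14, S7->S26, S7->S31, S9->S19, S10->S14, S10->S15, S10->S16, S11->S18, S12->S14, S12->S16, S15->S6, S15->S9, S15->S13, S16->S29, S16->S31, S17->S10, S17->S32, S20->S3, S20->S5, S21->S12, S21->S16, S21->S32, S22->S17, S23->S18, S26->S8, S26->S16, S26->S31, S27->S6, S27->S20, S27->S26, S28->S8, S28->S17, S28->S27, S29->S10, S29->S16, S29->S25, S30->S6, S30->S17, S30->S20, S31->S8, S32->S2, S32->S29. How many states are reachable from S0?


BFS from S0:
  layer 0: {S0}
Reachable set: {S0}
Count = 1

1


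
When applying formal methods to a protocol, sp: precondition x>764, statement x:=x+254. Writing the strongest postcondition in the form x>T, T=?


Formula: sp(P, x:=E) = exists old_x. (x = E[old_x/x]) AND P[old_x/x] (old_x is the value of x before the assignment; eliminate old_x by solving x = E[old_x/x] for old_x)
Step 1: Precondition P: x>764, i.e. old_x > 764
Step 2: Assignment gives x = old_x + 254, so old_x = x - 254
Step 3: Substitute into P: x - 254 > 764
Step 4: Simplify: x > 764+254 = 1018

1018


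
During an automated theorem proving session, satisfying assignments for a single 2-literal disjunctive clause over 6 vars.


Step 1: Total=2^6=64
Step 2: Unsat when all 2 false: 2^4=16
Step 3: Sat=64-16=48

48


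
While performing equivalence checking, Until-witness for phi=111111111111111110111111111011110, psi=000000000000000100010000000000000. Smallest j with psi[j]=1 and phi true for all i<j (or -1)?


(phi U psi) at 0: need smallest j with psi[j]=1 and phi[i]=1 for all i in [0,j).
Scan from step 0:
  step 0: phi=1, psi=0 -> continue
  step 1: phi=1, psi=0 -> continue
  step 2: phi=1, psi=0 -> continue
  step 3: phi=1, psi=0 -> continue
  step 15: psi=1 and phi held for [0,15) -> witness found
Witness step = 15

15


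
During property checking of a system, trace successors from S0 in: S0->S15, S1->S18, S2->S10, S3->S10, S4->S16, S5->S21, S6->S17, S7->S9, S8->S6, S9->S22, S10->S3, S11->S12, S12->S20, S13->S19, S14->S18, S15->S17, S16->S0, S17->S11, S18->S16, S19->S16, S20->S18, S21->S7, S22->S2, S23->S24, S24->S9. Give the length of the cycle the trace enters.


Trace from S0 until a state repeats:
  S0 -> S15 -> S17 -> S11 -> S12 -> S20 -> S18 -> S16 -> S0
S0 first seen at step 0, revisited at step 8.
Cycle length = 8 - 0 = 8

8


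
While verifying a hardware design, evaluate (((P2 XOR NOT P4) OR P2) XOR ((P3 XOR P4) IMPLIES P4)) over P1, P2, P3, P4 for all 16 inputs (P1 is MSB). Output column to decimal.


Formula: (((P2 XOR NOT P4) OR P2) XOR ((P3 XOR P4) IMPLIES P4)) over P1, P2, P3, P4 (16 rows)
Evaluate each row (bits = P1,P2,P3,P4, MSB first):
  row 0 [0000]: (((0 XOR NOT 0) OR 0) XOR ((0 XOR 0) IMPLIES 0)) -> 0
  row 1 [0001]: (((0 XOR NOT 1) OR 0) XOR ((0 XOR 1) IMPLIES 1)) -> 1
  row 2 [0010]: (((0 XOR NOT 0) OR 0) XOR ((1 XOR 0) IMPLIES 0)) -> 1
  row 3 [0011]: (((0 XOR NOT 1) OR 0) XOR ((1 XOR 1) IMPLIES 1)) -> 1
  row 4 [0100]: (((1 XOR NOT 0) OR 1) XOR ((0 XOR 0) IMPLIES 0)) -> 0
  row 5 [0101]: (((1 XOR NOT 1) OR 1) XOR ((0 XOR 1) IMPLIES 1)) -> 0
  row 6 [0110]: (((1 XOR NOT 0) OR 1) XOR ((1 XOR 0) IMPLIES 0)) -> 1
  row 7 [0111]: (((1 XOR NOT 1) OR 1) XOR ((1 XOR 1) IMPLIES 1)) -> 0
  row 8 [1000]: (((0 XOR NOT 0) OR 0) XOR ((0 XOR 0) IMPLIES 0)) -> 0
  row 9 [1001]: (((0 XOR NOT 1) OR 0) XOR ((0 XOR 1) IMPLIES 1)) -> 1
  row 10 [1010]: (((0 XOR NOT 0) OR 0) XOR ((1 XOR 0) IMPLIES 0)) -> 1
  row 11 [1011]: (((0 XOR NOT 1) OR 0) XOR ((1 XOR 1) IMPLIES 1)) -> 1
  row 12 [1100]: (((1 XOR NOT 0) OR 1) XOR ((0 XOR 0) IMPLIES 0)) -> 0
  row 13 [1101]: (((1 XOR NOT 1) OR 1) XOR ((0 XOR 1) IMPLIES 1)) -> 0
  row 14 [1110]: (((1 XOR NOT 0) OR 1) XOR ((1 XOR 0) IMPLIES 0)) -> 1
  row 15 [1111]: (((1 XOR NOT 1) OR 1) XOR ((1 XOR 1) IMPLIES 1)) -> 0
Full result column, 4 rows per line (P1,P2 fixed per line; P3,P4 runs 00..11 left to right):
  rows 0-3 [P1,P2=00]: 0111  = hex 7
  rows 4-7 [P1,P2=01]: 0010  = hex 2
  rows 8-11 [P1,P2=10]: 0111  = hex 7
  rows 12-15 [P1,P2=11]: 0010  = hex 2
Output column (row 0 .. row 15) = 0111001001110010
Output column grouped in 4s = 0111 0010 0111 0010 = 0x7272
Convert to decimal digit by digit (value = value*16 + digit):
  7 -> 7
  7*16 + 2 = 114
  114*16 + 7 = 1831
  1831*16 + 2 = 29298
Decimal = 29298

29298


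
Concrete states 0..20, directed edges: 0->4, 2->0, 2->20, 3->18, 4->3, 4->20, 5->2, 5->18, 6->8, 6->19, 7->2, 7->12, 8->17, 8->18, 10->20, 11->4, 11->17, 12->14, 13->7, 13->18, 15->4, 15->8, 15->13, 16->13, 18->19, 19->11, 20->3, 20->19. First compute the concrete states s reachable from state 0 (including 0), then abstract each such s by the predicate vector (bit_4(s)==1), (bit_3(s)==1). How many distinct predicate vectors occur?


BFS from 0:
Concrete reachable: {0, 3, 4, 11, 17, 18, 19, 20}
Abstract via predicates (bit_4(s)==1), (bit_3(s)==1):
  (0,0) <- {0, 3, 4}
  (0,1) <- {11}
  (1,0) <- {17, 18, 19, 20}
Distinct abstract states = 3

3


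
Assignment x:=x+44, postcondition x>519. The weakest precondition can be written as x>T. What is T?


Formula: wp(x:=E, P) = P[E/x] (substitute E for x in postcondition)
Step 1: Postcondition: x>519
Step 2: Substitute x+44 for x: x+44>519
Step 3: Solve for x: x > 519-44 = 475

475


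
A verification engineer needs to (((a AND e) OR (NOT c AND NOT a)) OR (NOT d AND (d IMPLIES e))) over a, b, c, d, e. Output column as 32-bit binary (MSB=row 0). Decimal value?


Formula: (((a AND e) OR (NOT c AND NOT a)) OR (NOT d AND (d IMPLIES e))) over a, b, c, d, e (32 rows)
Evaluate each row (bits = a,b,c,d,e, MSB first):
  row 0 [00000]: (((0 AND 0) OR (NOT 0 AND NOT 0)) OR (NOT 0 AND (0 IMPLIES 0))) -> 1
  row 1 [00001]: (((0 AND 1) OR (NOT 0 AND NOT 0)) OR (NOT 0 AND (0 IMPLIES 1))) -> 1
  row 2 [00010]: (((0 AND 0) OR (NOT 0 AND NOT 0)) OR (NOT 1 AND (1 IMPLIES 0))) -> 1
  row 3 [00011]: (((0 AND 1) OR (NOT 0 AND NOT 0)) OR (NOT 1 AND (1 IMPLIES 1))) -> 1
  row 4 [00100]: (((0 AND 0) OR (NOT 1 AND NOT 0)) OR (NOT 0 AND (0 IMPLIES 0))) -> 1
  row 5 [00101]: (((0 AND 1) OR (NOT 1 AND NOT 0)) OR (NOT 0 AND (0 IMPLIES 1))) -> 1
  row 6 [00110]: (((0 AND 0) OR (NOT 1 AND NOT 0)) OR (NOT 1 AND (1 IMPLIES 0))) -> 0
  row 7 [00111]: (((0 AND 1) OR (NOT 1 AND NOT 0)) OR (NOT 1 AND (1 IMPLIES 1))) -> 0
  row 8 [01000]: (((0 AND 0) OR (NOT 0 AND NOT 0)) OR (NOT 0 AND (0 IMPLIES 0))) -> 1
  row 9 [01001]: (((0 AND 1) OR (NOT 0 AND NOT 0)) OR (NOT 0 AND (0 IMPLIES 1))) -> 1
  row 10 [01010]: (((0 AND 0) OR (NOT 0 AND NOT 0)) OR (NOT 1 AND (1 IMPLIES 0))) -> 1
  row 11 [01011]: (((0 AND 1) OR (NOT 0 AND NOT 0)) OR (NOT 1 AND (1 IMPLIES 1))) -> 1
  row 12 [01100]: (((0 AND 0) OR (NOT 1 AND NOT 0)) OR (NOT 0 AND (0 IMPLIES 0))) -> 1
  row 13 [01101]: (((0 AND 1) OR (NOT 1 AND NOT 0)) OR (NOT 0 AND (0 IMPLIES 1))) -> 1
  row 14 [01110]: (((0 AND 0) OR (NOT 1 AND NOT 0)) OR (NOT 1 AND (1 IMPLIES 0))) -> 0
  row 15 [01111]: (((0 AND 1) OR (NOT 1 AND NOT 0)) OR (NOT 1 AND (1 IMPLIES 1))) -> 0
  row 16 [10000]: (((1 AND 0) OR (NOT 0 AND NOT 1)) OR (NOT 0 AND (0 IMPLIES 0))) -> 1
  row 17 [10001]: (((1 AND 1) OR (NOT 0 AND NOT 1)) OR (NOT 0 AND (0 IMPLIES 1))) -> 1
  row 18 [10010]: (((1 AND 0) OR (NOT 0 AND NOT 1)) OR (NOT 1 AND (1 IMPLIES 0))) -> 0
  row 19 [10011]: (((1 AND 1) OR (NOT 0 AND NOT 1)) OR (NOT 1 AND (1 IMPLIES 1))) -> 1
  row 20 [10100]: (((1 AND 0) OR (NOT 1 AND NOT 1)) OR (NOT 0 AND (0 IMPLIES 0))) -> 1
  row 21 [10101]: (((1 AND 1) OR (NOT 1 AND NOT 1)) OR (NOT 0 AND (0 IMPLIES 1))) -> 1
  row 22 [10110]: (((1 AND 0) OR (NOT 1 AND NOT 1)) OR (NOT 1 AND (1 IMPLIES 0))) -> 0
  row 23 [10111]: (((1 AND 1) OR (NOT 1 AND NOT 1)) OR (NOT 1 AND (1 IMPLIES 1))) -> 1
  row 24 [11000]: (((1 AND 0) OR (NOT 0 AND NOT 1)) OR (NOT 0 AND (0 IMPLIES 0))) -> 1
  row 25 [11001]: (((1 AND 1) OR (NOT 0 AND NOT 1)) OR (NOT 0 AND (0 IMPLIES 1))) -> 1
  row 26 [11010]: (((1 AND 0) OR (NOT 0 AND NOT 1)) OR (NOT 1 AND (1 IMPLIES 0))) -> 0
  row 27 [11011]: (((1 AND 1) OR (NOT 0 AND NOT 1)) OR (NOT 1 AND (1 IMPLIES 1))) -> 1
  row 28 [11100]: (((1 AND 0) OR (NOT 1 AND NOT 1)) OR (NOT 0 AND (0 IMPLIES 0))) -> 1
  row 29 [11101]: (((1 AND 1) OR (NOT 1 AND NOT 1)) OR (NOT 0 AND (0 IMPLIES 1))) -> 1
  row 30 [11110]: (((1 AND 0) OR (NOT 1 AND NOT 1)) OR (NOT 1 AND (1 IMPLIES 0))) -> 0
  row 31 [11111]: (((1 AND 1) OR (NOT 1 AND NOT 1)) OR (NOT 1 AND (1 IMPLIES 1))) -> 1
Full result column, 4 rows per line (a,b,c fixed per line; d,e runs 00..11 left to right):
  rows 0-3 [a,b,c=000]: 1111  = hex F
  rows 4-7 [a,b,c=001]: 1100  = hex C
  rows 8-11 [a,b,c=010]: 1111  = hex F
  rows 12-15 [a,b,c=011]: 1100  = hex C
  rows 16-19 [a,b,c=100]: 1101  = hex D
  rows 20-23 [a,b,c=101]: 1101  = hex D
  rows 24-27 [a,b,c=110]: 1101  = hex D
  rows 28-31 [a,b,c=111]: 1101  = hex D
Output column (row 0 .. row 31) = 11111100111111001101110111011101
Output column grouped in 4s = 1111 1100 1111 1100 1101 1101 1101 1101 = 0xFCFCDDDD
Convert to decimal digit by digit (value = value*16 + digit):
  F -> 15
  15*16 + 12 (C) = 252
  252*16 + 15 (F) = 4047
  4047*16 + 12 (C) = 64764
  64764*16 + 13 (D) = 1036237
  1036237*16 + 13 (D) = 16579805
  16579805*16 + 13 (D) = 265276893
  265276893*16 + 13 (D) = 4244430301
Decimal = 4244430301

4244430301


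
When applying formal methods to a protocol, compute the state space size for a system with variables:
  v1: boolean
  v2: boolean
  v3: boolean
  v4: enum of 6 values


State space = product of domain sizes of all variables.
Domain sizes:
  v1 (boolean): 2
  v2 (boolean): 2
  v3 (boolean): 2
  v4 (enum of 6 values): 6
Product = 2 * 2 * 2 * 6 = 48

48


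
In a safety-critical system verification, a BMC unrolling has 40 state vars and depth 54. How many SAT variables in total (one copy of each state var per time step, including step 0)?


BMC unrolls to depth k, creating one copy of each state var for steps 0..k.
Step count = 54 + 1 = 55 (steps 0 through 54)
Vars per step = 40
Total = 40 * 55 = 2200

2200


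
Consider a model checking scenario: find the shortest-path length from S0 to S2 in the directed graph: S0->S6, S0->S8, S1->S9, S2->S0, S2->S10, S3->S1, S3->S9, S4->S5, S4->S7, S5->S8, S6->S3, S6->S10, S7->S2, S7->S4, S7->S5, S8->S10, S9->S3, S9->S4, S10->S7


BFS layer-by-layer from S0:
  dist 0: {S0}
  dist 1: {S6, S8}
  dist 2: {S3, S10}
  dist 3: {S1, S7, S9}
  dist 4: {S2, S4, S5}
  -> S2 reached at distance 4
Shortest path length = 4

4


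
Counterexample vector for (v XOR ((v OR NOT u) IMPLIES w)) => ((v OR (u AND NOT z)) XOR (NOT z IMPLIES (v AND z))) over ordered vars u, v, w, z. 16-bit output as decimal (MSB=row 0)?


F1 = (v XOR ((v OR NOT u) IMPLIES w))
F2 = ((v OR (u AND NOT z)) XOR (NOT z IMPLIES (v AND z)))
Counterexample to F1=>F2 is where F1=1 and F2=0.
Evaluate each row (bits = u,v,w,z, MSB first):
  row 0 [0000]: F1=0 F2=0 -> F1&~F2 -> 0
  row 1 [0001]: F1=0 F2=1 -> F1&~F2 -> 0
  row 2 [0010]: F1=1 F2=0 -> F1&~F2 -> 1
  row 3 [0011]: F1=1 F2=1 -> F1&~F2 -> 0
  row 4 [0100]: F1=1 F2=1 -> F1&~F2 -> 0
  row 5 [0101]: F1=1 F2=0 -> F1&~F2 -> 1
  row 6 [0110]: F1=0 F2=1 -> F1&~F2 -> 0
  row 7 [0111]: F1=0 F2=0 -> F1&~F2 -> 0
  row 8 [1000]: F1=1 F2=1 -> F1&~F2 -> 0
  row 9 [1001]: F1=1 F2=1 -> F1&~F2 -> 0
  row 10 [1010]: F1=1 F2=1 -> F1&~F2 -> 0
  row 11 [1011]: F1=1 F2=1 -> F1&~F2 -> 0
  row 12 [1100]: F1=1 F2=1 -> F1&~F2 -> 0
  row 13 [1101]: F1=1 F2=0 -> F1&~F2 -> 1
  row 14 [1110]: F1=0 F2=1 -> F1&~F2 -> 0
  row 15 [1111]: F1=0 F2=0 -> F1&~F2 -> 0
Full result column, 4 rows per line (u,v fixed per line; w,z runs 00..11 left to right):
  rows 0-3 [u,v=00]: 0010  = hex 2
  rows 4-7 [u,v=01]: 0100  = hex 4
  rows 8-11 [u,v=10]: 0000  = hex 0
  rows 12-15 [u,v=11]: 0100  = hex 4
Counterexample vector (row 0 .. row 15) = 0010010000000100
Output column grouped in 4s = 0010 0100 0000 0100 = 0x2404
Convert to decimal digit by digit (value = value*16 + digit):
  2 -> 2
  2*16 + 4 = 36
  36*16 + 0 = 576
  576*16 + 4 = 9220
Decimal = 9220

9220


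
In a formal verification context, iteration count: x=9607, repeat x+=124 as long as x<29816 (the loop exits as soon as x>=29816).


Step 1: x goes from 9607 toward 29816 by 124; the body runs while x<29816, so iterations = ceil((bound-start)/step)
Step 2: Distance=20209
Step 3: ceil(20209/124)=163

163


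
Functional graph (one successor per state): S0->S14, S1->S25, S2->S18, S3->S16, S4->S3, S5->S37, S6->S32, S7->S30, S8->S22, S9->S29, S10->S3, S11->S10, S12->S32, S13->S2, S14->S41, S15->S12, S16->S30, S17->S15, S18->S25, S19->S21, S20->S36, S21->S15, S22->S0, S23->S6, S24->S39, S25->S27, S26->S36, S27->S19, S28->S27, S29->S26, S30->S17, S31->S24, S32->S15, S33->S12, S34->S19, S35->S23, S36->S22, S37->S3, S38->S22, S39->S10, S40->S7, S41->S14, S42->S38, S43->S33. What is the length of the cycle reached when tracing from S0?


Trace from S0 until a state repeats:
  S0 -> S14 -> S41 -> S14
S14 first seen at step 1, revisited at step 3.
Cycle length = 3 - 1 = 2

2


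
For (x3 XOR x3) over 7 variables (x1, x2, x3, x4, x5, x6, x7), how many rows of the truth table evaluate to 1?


Formula: (x3 XOR x3) over 7 vars (128 rows)
Evaluate each row (x1, x2, x3, x4, x5, x6, x7 as bits, MSB first):
  row 0 [0000000]: (0 XOR 0) -> 0
  row 1 [0000001]: (0 XOR 0) -> 0
  row 2 [0000010]: (0 XOR 0) -> 0
  row 3 [0000011]: (0 XOR 0) -> 0
  row 4 [0000100]: (0 XOR 0) -> 0
  (every remaining row is evaluated the same way; all 128 results are listed next)
Full result column, 8 rows per line (x1,x2,x3,x4 fixed per line; x5,x6,x7 runs 000..111 left to right):
  rows 0-7 [x1,x2,x3,x4=0000]: 00000000  (ones: 0)
  rows 8-15 [x1,x2,x3,x4=0001]: 00000000  (ones: 0)
  rows 16-23 [x1,x2,x3,x4=0010]: 00000000  (ones: 0)
  rows 24-31 [x1,x2,x3,x4=0011]: 00000000  (ones: 0)
  rows 32-39 [x1,x2,x3,x4=0100]: 00000000  (ones: 0)
  rows 40-47 [x1,x2,x3,x4=0101]: 00000000  (ones: 0)
  rows 48-55 [x1,x2,x3,x4=0110]: 00000000  (ones: 0)
  rows 56-63 [x1,x2,x3,x4=0111]: 00000000  (ones: 0)
  rows 64-71 [x1,x2,x3,x4=1000]: 00000000  (ones: 0)
  rows 72-79 [x1,x2,x3,x4=1001]: 00000000  (ones: 0)
  rows 80-87 [x1,x2,x3,x4=1010]: 00000000  (ones: 0)
  rows 88-95 [x1,x2,x3,x4=1011]: 00000000  (ones: 0)
  rows 96-103 [x1,x2,x3,x4=1100]: 00000000  (ones: 0)
  rows 104-111 [x1,x2,x3,x4=1101]: 00000000  (ones: 0)
  rows 112-119 [x1,x2,x3,x4=1110]: 00000000  (ones: 0)
  rows 120-127 [x1,x2,x3,x4=1111]: 00000000  (ones: 0)
Count of 1-rows = 0+0+0+0+0+0+0+0+0+0+0+0+0+0+0+0 = 0

0


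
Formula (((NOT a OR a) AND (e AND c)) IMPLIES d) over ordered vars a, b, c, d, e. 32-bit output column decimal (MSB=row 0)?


Formula: (((NOT a OR a) AND (e AND c)) IMPLIES d) over a, b, c, d, e (32 rows)
Evaluate each row (bits = a,b,c,d,e, MSB first):
  row 0 [00000]: (((NOT 0 OR 0) AND (0 AND 0)) IMPLIES 0) -> 1
  row 1 [00001]: (((NOT 0 OR 0) AND (1 AND 0)) IMPLIES 0) -> 1
  row 2 [00010]: (((NOT 0 OR 0) AND (0 AND 0)) IMPLIES 1) -> 1
  row 3 [00011]: (((NOT 0 OR 0) AND (1 AND 0)) IMPLIES 1) -> 1
  row 4 [00100]: (((NOT 0 OR 0) AND (0 AND 1)) IMPLIES 0) -> 1
  row 5 [00101]: (((NOT 0 OR 0) AND (1 AND 1)) IMPLIES 0) -> 0
  row 6 [00110]: (((NOT 0 OR 0) AND (0 AND 1)) IMPLIES 1) -> 1
  row 7 [00111]: (((NOT 0 OR 0) AND (1 AND 1)) IMPLIES 1) -> 1
  row 8 [01000]: (((NOT 0 OR 0) AND (0 AND 0)) IMPLIES 0) -> 1
  row 9 [01001]: (((NOT 0 OR 0) AND (1 AND 0)) IMPLIES 0) -> 1
  row 10 [01010]: (((NOT 0 OR 0) AND (0 AND 0)) IMPLIES 1) -> 1
  row 11 [01011]: (((NOT 0 OR 0) AND (1 AND 0)) IMPLIES 1) -> 1
  row 12 [01100]: (((NOT 0 OR 0) AND (0 AND 1)) IMPLIES 0) -> 1
  row 13 [01101]: (((NOT 0 OR 0) AND (1 AND 1)) IMPLIES 0) -> 0
  row 14 [01110]: (((NOT 0 OR 0) AND (0 AND 1)) IMPLIES 1) -> 1
  row 15 [01111]: (((NOT 0 OR 0) AND (1 AND 1)) IMPLIES 1) -> 1
  row 16 [10000]: (((NOT 1 OR 1) AND (0 AND 0)) IMPLIES 0) -> 1
  row 17 [10001]: (((NOT 1 OR 1) AND (1 AND 0)) IMPLIES 0) -> 1
  row 18 [10010]: (((NOT 1 OR 1) AND (0 AND 0)) IMPLIES 1) -> 1
  row 19 [10011]: (((NOT 1 OR 1) AND (1 AND 0)) IMPLIES 1) -> 1
  row 20 [10100]: (((NOT 1 OR 1) AND (0 AND 1)) IMPLIES 0) -> 1
  row 21 [10101]: (((NOT 1 OR 1) AND (1 AND 1)) IMPLIES 0) -> 0
  row 22 [10110]: (((NOT 1 OR 1) AND (0 AND 1)) IMPLIES 1) -> 1
  row 23 [10111]: (((NOT 1 OR 1) AND (1 AND 1)) IMPLIES 1) -> 1
  row 24 [11000]: (((NOT 1 OR 1) AND (0 AND 0)) IMPLIES 0) -> 1
  row 25 [11001]: (((NOT 1 OR 1) AND (1 AND 0)) IMPLIES 0) -> 1
  row 26 [11010]: (((NOT 1 OR 1) AND (0 AND 0)) IMPLIES 1) -> 1
  row 27 [11011]: (((NOT 1 OR 1) AND (1 AND 0)) IMPLIES 1) -> 1
  row 28 [11100]: (((NOT 1 OR 1) AND (0 AND 1)) IMPLIES 0) -> 1
  row 29 [11101]: (((NOT 1 OR 1) AND (1 AND 1)) IMPLIES 0) -> 0
  row 30 [11110]: (((NOT 1 OR 1) AND (0 AND 1)) IMPLIES 1) -> 1
  row 31 [11111]: (((NOT 1 OR 1) AND (1 AND 1)) IMPLIES 1) -> 1
Full result column, 4 rows per line (a,b,c fixed per line; d,e runs 00..11 left to right):
  rows 0-3 [a,b,c=000]: 1111  = hex F
  rows 4-7 [a,b,c=001]: 1011  = hex B
  rows 8-11 [a,b,c=010]: 1111  = hex F
  rows 12-15 [a,b,c=011]: 1011  = hex B
  rows 16-19 [a,b,c=100]: 1111  = hex F
  rows 20-23 [a,b,c=101]: 1011  = hex B
  rows 24-27 [a,b,c=110]: 1111  = hex F
  rows 28-31 [a,b,c=111]: 1011  = hex B
Output column (row 0 .. row 31) = 11111011111110111111101111111011
Output column grouped in 4s = 1111 1011 1111 1011 1111 1011 1111 1011 = 0xFBFBFBFB
Convert to decimal digit by digit (value = value*16 + digit):
  F -> 15
  15*16 + 11 (B) = 251
  251*16 + 15 (F) = 4031
  4031*16 + 11 (B) = 64507
  64507*16 + 15 (F) = 1032127
  1032127*16 + 11 (B) = 16514043
  16514043*16 + 15 (F) = 264224703
  264224703*16 + 11 (B) = 4227595259
Decimal = 4227595259

4227595259
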